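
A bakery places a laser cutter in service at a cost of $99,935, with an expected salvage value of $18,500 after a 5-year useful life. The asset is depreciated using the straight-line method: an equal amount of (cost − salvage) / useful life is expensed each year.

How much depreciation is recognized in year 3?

Depreciable base = $99,935 − $18,500 = $81,435.
Annual expense = $81,435 / 5 = $16,287.

$16,287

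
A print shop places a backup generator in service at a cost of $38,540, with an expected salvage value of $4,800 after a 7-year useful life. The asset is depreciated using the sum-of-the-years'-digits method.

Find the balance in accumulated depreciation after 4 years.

$26,510

Depreciable base = $38,540 − $4,800 = $33,740.
Sum of the years' digits = 7+6+5+4+3+2+1 = 28.
Year 1: $33,740 × 7/28 = $8,435. Book value $30,105.
Year 2: $33,740 × 6/28 = $7,230. Book value $22,875.
Year 3: $33,740 × 5/28 = $6,025. Book value $16,850.
Year 4: $33,740 × 4/28 = $4,820. Book value $12,030.
Accumulated through year 4 = $38,540 − $12,030 = $26,510.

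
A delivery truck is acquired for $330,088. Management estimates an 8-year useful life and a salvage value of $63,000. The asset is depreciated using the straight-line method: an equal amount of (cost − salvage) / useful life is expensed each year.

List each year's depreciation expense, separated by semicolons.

$33,386; $33,386; $33,386; $33,386; $33,386; $33,386; $33,386; $33,386

Depreciable base = $330,088 − $63,000 = $267,088.
Annual expense = $267,088 / 8 = $33,386.
End of year 1: book value $296,702.
End of year 2: book value $263,316.
End of year 3: book value $229,930.
End of year 4: book value $196,544.
End of year 5: book value $163,158.
End of year 6: book value $129,772.
End of year 7: book value $96,386.
End of year 8: book value $63,000.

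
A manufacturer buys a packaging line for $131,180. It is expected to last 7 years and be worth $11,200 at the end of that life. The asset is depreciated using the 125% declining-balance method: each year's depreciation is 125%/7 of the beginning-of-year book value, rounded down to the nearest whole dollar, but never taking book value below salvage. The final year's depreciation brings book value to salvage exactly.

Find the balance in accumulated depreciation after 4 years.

$71,455

Depreciable base = $131,180 − $11,200 = $119,980.
Year 1: ⌊$131,180 × 125%/7⌋ = $23,425. Book value $107,755.
Year 2: ⌊$107,755 × 125%/7⌋ = $19,241. Book value $88,514.
Year 3: ⌊$88,514 × 125%/7⌋ = $15,806. Book value $72,708.
Year 4: ⌊$72,708 × 125%/7⌋ = $12,983. Book value $59,725.
Accumulated through year 4 = $131,180 − $59,725 = $71,455.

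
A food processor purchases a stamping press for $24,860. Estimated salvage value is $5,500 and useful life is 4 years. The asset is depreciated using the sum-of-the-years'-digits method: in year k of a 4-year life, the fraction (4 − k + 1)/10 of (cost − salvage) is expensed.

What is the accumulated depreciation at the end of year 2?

$13,552

Depreciable base = $24,860 − $5,500 = $19,360.
Sum of the years' digits = 4+3+2+1 = 10.
Year 1: $19,360 × 4/10 = $7,744. Book value $17,116.
Year 2: $19,360 × 3/10 = $5,808. Book value $11,308.
Accumulated through year 2 = $24,860 − $11,308 = $13,552.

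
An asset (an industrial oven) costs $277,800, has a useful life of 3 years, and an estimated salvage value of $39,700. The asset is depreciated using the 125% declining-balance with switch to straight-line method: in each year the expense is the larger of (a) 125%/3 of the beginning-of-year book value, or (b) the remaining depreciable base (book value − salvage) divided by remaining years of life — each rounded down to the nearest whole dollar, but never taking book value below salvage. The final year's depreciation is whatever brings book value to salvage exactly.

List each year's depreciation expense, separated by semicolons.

$115,750; $67,520; $54,830

Depreciable base = $277,800 − $39,700 = $238,100.
Year 1: DB = ⌊$277,800 × 125%/3⌋ = $115,750; SL = ⌊$238,100/3⌋ = $79,366 → take DB $115,750. Book value $162,050.
Year 2: DB = ⌊$162,050 × 125%/3⌋ = $67,520; SL = ⌊$122,350/2⌋ = $61,175 → take DB $67,520. Book value $94,530.
Year 3 (final): $94,530 − $39,700 = $54,830. Book value $39,700.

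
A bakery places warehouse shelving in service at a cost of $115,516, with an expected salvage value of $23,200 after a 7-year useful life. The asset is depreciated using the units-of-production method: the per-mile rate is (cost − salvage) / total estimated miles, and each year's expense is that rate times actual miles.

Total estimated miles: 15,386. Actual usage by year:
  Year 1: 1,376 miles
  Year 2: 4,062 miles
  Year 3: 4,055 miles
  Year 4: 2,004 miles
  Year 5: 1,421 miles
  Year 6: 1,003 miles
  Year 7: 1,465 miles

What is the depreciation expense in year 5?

Depreciable base = $115,516 − $23,200 = $92,316.
Rate = $92,316 / 15,386 miles = $6 per mile.
Year 1: 1,376 × $6 = $8,256. Book value $107,260.
Year 2: 4,062 × $6 = $24,372. Book value $82,888.
Year 3: 4,055 × $6 = $24,330. Book value $58,558.
Year 4: 2,004 × $6 = $12,024. Book value $46,534.
Year 5: 1,421 × $6 = $8,526. Book value $38,008.

$8,526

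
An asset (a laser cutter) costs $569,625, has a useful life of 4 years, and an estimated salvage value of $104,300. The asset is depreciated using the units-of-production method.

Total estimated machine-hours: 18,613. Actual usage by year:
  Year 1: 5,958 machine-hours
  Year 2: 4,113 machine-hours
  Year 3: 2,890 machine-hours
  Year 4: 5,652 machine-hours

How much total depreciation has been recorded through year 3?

Depreciable base = $569,625 − $104,300 = $465,325.
Rate = $465,325 / 18,613 machine-hours = $25 per machine-hour.
Year 1: 5,958 × $25 = $148,950. Book value $420,675.
Year 2: 4,113 × $25 = $102,825. Book value $317,850.
Year 3: 2,890 × $25 = $72,250. Book value $245,600.
Accumulated through year 3 = $569,625 − $245,600 = $324,025.

$324,025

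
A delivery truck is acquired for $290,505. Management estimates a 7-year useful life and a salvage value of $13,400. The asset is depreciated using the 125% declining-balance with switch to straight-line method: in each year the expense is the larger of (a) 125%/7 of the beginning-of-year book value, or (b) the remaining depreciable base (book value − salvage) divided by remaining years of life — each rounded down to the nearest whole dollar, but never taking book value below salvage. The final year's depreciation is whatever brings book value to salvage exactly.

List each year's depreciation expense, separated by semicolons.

Depreciable base = $290,505 − $13,400 = $277,105.
Year 1: DB = ⌊$290,505 × 125%/7⌋ = $51,875; SL = ⌊$277,105/7⌋ = $39,586 → take DB $51,875. Book value $238,630.
Year 2: DB = ⌊$238,630 × 125%/7⌋ = $42,612; SL = ⌊$225,230/6⌋ = $37,538 → take DB $42,612. Book value $196,018.
Year 3: DB = ⌊$196,018 × 125%/7⌋ = $35,003; SL = ⌊$182,618/5⌋ = $36,523 → take SL $36,523. Book value $159,495.
Year 4: DB = ⌊$159,495 × 125%/7⌋ = $28,481; SL = ⌊$146,095/4⌋ = $36,523 → take SL $36,523. Book value $122,972.
Year 5: DB = ⌊$122,972 × 125%/7⌋ = $21,959; SL = ⌊$109,572/3⌋ = $36,524 → take SL $36,524. Book value $86,448.
Year 6: DB = ⌊$86,448 × 125%/7⌋ = $15,437; SL = ⌊$73,048/2⌋ = $36,524 → take SL $36,524. Book value $49,924.
Year 7 (final): $49,924 − $13,400 = $36,524. Book value $13,400.

$51,875; $42,612; $36,523; $36,523; $36,524; $36,524; $36,524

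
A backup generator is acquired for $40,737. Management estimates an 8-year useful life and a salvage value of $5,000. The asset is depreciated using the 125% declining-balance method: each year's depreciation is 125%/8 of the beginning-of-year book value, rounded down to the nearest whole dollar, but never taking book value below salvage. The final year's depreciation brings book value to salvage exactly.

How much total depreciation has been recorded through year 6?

Depreciable base = $40,737 − $5,000 = $35,737.
Year 1: ⌊$40,737 × 125%/8⌋ = $6,365. Book value $34,372.
Year 2: ⌊$34,372 × 125%/8⌋ = $5,370. Book value $29,002.
Year 3: ⌊$29,002 × 125%/8⌋ = $4,531. Book value $24,471.
Year 4: ⌊$24,471 × 125%/8⌋ = $3,823. Book value $20,648.
Year 5: ⌊$20,648 × 125%/8⌋ = $3,226. Book value $17,422.
Year 6: ⌊$17,422 × 125%/8⌋ = $2,722. Book value $14,700.
Accumulated through year 6 = $40,737 − $14,700 = $26,037.

$26,037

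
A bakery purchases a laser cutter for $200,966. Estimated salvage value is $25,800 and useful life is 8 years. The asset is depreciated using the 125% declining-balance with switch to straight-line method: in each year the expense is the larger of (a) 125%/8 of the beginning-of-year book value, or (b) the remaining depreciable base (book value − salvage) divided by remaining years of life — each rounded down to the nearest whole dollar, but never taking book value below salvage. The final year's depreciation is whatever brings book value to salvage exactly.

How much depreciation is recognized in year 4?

$18,983

Depreciable base = $200,966 − $25,800 = $175,166.
Year 1: DB = ⌊$200,966 × 125%/8⌋ = $31,400; SL = ⌊$175,166/8⌋ = $21,895 → take DB $31,400. Book value $169,566.
Year 2: DB = ⌊$169,566 × 125%/8⌋ = $26,494; SL = ⌊$143,766/7⌋ = $20,538 → take DB $26,494. Book value $143,072.
Year 3: DB = ⌊$143,072 × 125%/8⌋ = $22,355; SL = ⌊$117,272/6⌋ = $19,545 → take DB $22,355. Book value $120,717.
Year 4: DB = ⌊$120,717 × 125%/8⌋ = $18,862; SL = ⌊$94,917/5⌋ = $18,983 → take SL $18,983. Book value $101,734.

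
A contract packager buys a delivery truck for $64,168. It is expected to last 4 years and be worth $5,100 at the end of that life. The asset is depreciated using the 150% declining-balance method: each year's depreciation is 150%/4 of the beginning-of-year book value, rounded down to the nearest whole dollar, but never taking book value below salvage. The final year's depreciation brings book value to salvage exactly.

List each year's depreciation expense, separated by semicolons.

$24,063; $15,039; $9,399; $10,567

Depreciable base = $64,168 − $5,100 = $59,068.
Year 1: ⌊$64,168 × 150%/4⌋ = $24,063. Book value $40,105.
Year 2: ⌊$40,105 × 150%/4⌋ = $15,039. Book value $25,066.
Year 3: ⌊$25,066 × 150%/4⌋ = $9,399. Book value $15,667.
Year 4 (final): $15,667 − $5,100 = $10,567. Book value $5,100.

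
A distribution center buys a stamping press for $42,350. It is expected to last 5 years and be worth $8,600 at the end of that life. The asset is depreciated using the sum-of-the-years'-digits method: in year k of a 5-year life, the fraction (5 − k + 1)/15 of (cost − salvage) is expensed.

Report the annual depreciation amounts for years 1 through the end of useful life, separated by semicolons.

$11,250; $9,000; $6,750; $4,500; $2,250

Depreciable base = $42,350 − $8,600 = $33,750.
Sum of the years' digits = 5+4+3+2+1 = 15.
Year 1: $33,750 × 5/15 = $11,250. Book value $31,100.
Year 2: $33,750 × 4/15 = $9,000. Book value $22,100.
Year 3: $33,750 × 3/15 = $6,750. Book value $15,350.
Year 4: $33,750 × 2/15 = $4,500. Book value $10,850.
Year 5: $33,750 × 1/15 = $2,250. Book value $8,600.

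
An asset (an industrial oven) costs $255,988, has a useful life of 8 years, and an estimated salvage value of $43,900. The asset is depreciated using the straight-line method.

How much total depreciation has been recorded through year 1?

Depreciable base = $255,988 − $43,900 = $212,088.
Annual expense = $212,088 / 8 = $26,511.
End of year 1: book value $229,477.
Accumulated through year 1 = $255,988 − $229,477 = $26,511.

$26,511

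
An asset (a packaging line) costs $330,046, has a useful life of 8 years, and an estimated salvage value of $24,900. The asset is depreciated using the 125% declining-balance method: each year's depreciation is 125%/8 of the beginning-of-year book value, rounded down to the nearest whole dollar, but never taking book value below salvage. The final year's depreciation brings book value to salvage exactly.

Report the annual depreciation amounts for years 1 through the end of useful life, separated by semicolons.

Depreciable base = $330,046 − $24,900 = $305,146.
Year 1: ⌊$330,046 × 125%/8⌋ = $51,569. Book value $278,477.
Year 2: ⌊$278,477 × 125%/8⌋ = $43,512. Book value $234,965.
Year 3: ⌊$234,965 × 125%/8⌋ = $36,713. Book value $198,252.
Year 4: ⌊$198,252 × 125%/8⌋ = $30,976. Book value $167,276.
Year 5: ⌊$167,276 × 125%/8⌋ = $26,136. Book value $141,140.
Year 6: ⌊$141,140 × 125%/8⌋ = $22,053. Book value $119,087.
Year 7: ⌊$119,087 × 125%/8⌋ = $18,607. Book value $100,480.
Year 8 (final): $100,480 − $24,900 = $75,580. Book value $24,900.

$51,569; $43,512; $36,713; $30,976; $26,136; $22,053; $18,607; $75,580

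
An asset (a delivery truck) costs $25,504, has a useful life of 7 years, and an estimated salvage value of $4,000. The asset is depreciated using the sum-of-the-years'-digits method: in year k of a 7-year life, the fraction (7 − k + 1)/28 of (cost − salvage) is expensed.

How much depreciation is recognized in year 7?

$768

Depreciable base = $25,504 − $4,000 = $21,504.
Sum of the years' digits = 7+6+5+4+3+2+1 = 28.
Year 1: $21,504 × 7/28 = $5,376. Book value $20,128.
Year 2: $21,504 × 6/28 = $4,608. Book value $15,520.
Year 3: $21,504 × 5/28 = $3,840. Book value $11,680.
Year 4: $21,504 × 4/28 = $3,072. Book value $8,608.
Year 5: $21,504 × 3/28 = $2,304. Book value $6,304.
Year 6: $21,504 × 2/28 = $1,536. Book value $4,768.
Year 7: $21,504 × 1/28 = $768. Book value $4,000.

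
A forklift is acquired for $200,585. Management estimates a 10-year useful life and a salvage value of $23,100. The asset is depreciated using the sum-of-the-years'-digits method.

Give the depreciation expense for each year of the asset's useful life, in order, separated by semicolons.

$32,270; $29,043; $25,816; $22,589; $19,362; $16,135; $12,908; $9,681; $6,454; $3,227

Depreciable base = $200,585 − $23,100 = $177,485.
Sum of the years' digits = 10+9+8+7+6+5+4+3+2+1 = 55.
Year 1: $177,485 × 10/55 = $32,270. Book value $168,315.
Year 2: $177,485 × 9/55 = $29,043. Book value $139,272.
Year 3: $177,485 × 8/55 = $25,816. Book value $113,456.
Year 4: $177,485 × 7/55 = $22,589. Book value $90,867.
Year 5: $177,485 × 6/55 = $19,362. Book value $71,505.
Year 6: $177,485 × 5/55 = $16,135. Book value $55,370.
Year 7: $177,485 × 4/55 = $12,908. Book value $42,462.
Year 8: $177,485 × 3/55 = $9,681. Book value $32,781.
Year 9: $177,485 × 2/55 = $6,454. Book value $26,327.
Year 10: $177,485 × 1/55 = $3,227. Book value $23,100.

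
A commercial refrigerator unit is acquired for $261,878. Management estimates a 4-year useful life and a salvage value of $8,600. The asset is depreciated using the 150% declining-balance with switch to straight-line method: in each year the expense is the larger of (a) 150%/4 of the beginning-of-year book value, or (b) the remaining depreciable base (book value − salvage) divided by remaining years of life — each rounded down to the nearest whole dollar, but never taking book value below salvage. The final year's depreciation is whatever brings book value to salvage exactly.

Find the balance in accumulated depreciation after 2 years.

$159,581

Depreciable base = $261,878 − $8,600 = $253,278.
Year 1: DB = ⌊$261,878 × 150%/4⌋ = $98,204; SL = ⌊$253,278/4⌋ = $63,319 → take DB $98,204. Book value $163,674.
Year 2: DB = ⌊$163,674 × 150%/4⌋ = $61,377; SL = ⌊$155,074/3⌋ = $51,691 → take DB $61,377. Book value $102,297.
Accumulated through year 2 = $261,878 − $102,297 = $159,581.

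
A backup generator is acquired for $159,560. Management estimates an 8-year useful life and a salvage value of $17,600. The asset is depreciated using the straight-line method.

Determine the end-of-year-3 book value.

$106,325

Depreciable base = $159,560 − $17,600 = $141,960.
Annual expense = $141,960 / 8 = $17,745.
End of year 1: book value $141,815.
End of year 2: book value $124,070.
End of year 3: book value $106,325.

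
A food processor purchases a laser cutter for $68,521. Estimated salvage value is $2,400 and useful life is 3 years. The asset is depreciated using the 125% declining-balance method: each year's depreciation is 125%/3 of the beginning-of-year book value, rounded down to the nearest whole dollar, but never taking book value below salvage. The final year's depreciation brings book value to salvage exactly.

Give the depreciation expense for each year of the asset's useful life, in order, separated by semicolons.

$28,550; $16,654; $20,917

Depreciable base = $68,521 − $2,400 = $66,121.
Year 1: ⌊$68,521 × 125%/3⌋ = $28,550. Book value $39,971.
Year 2: ⌊$39,971 × 125%/3⌋ = $16,654. Book value $23,317.
Year 3 (final): $23,317 − $2,400 = $20,917. Book value $2,400.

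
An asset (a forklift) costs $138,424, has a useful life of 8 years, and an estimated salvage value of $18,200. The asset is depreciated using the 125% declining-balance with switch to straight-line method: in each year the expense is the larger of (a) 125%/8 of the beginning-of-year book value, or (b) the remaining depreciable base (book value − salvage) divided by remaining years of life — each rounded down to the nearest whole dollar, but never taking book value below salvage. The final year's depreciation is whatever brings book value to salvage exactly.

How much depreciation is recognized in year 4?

Depreciable base = $138,424 − $18,200 = $120,224.
Year 1: DB = ⌊$138,424 × 125%/8⌋ = $21,628; SL = ⌊$120,224/8⌋ = $15,028 → take DB $21,628. Book value $116,796.
Year 2: DB = ⌊$116,796 × 125%/8⌋ = $18,249; SL = ⌊$98,596/7⌋ = $14,085 → take DB $18,249. Book value $98,547.
Year 3: DB = ⌊$98,547 × 125%/8⌋ = $15,397; SL = ⌊$80,347/6⌋ = $13,391 → take DB $15,397. Book value $83,150.
Year 4: DB = ⌊$83,150 × 125%/8⌋ = $12,992; SL = ⌊$64,950/5⌋ = $12,990 → take DB $12,992. Book value $70,158.

$12,992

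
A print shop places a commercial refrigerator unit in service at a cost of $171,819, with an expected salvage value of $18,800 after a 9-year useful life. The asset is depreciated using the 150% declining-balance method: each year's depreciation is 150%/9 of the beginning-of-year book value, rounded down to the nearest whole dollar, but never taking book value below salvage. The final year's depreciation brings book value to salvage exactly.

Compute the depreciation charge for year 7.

Depreciable base = $171,819 − $18,800 = $153,019.
Year 1: ⌊$171,819 × 150%/9⌋ = $28,636. Book value $143,183.
Year 2: ⌊$143,183 × 150%/9⌋ = $23,863. Book value $119,320.
Year 3: ⌊$119,320 × 150%/9⌋ = $19,886. Book value $99,434.
Year 4: ⌊$99,434 × 150%/9⌋ = $16,572. Book value $82,862.
Year 5: ⌊$82,862 × 150%/9⌋ = $13,810. Book value $69,052.
Year 6: ⌊$69,052 × 150%/9⌋ = $11,508. Book value $57,544.
Year 7: ⌊$57,544 × 150%/9⌋ = $9,590. Book value $47,954.

$9,590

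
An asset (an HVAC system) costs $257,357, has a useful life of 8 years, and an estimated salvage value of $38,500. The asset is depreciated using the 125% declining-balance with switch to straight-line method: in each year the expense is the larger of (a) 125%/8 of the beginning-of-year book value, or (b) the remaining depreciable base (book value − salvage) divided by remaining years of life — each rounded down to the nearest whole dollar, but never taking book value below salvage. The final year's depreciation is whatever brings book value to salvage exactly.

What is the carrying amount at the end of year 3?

$154,590

Depreciable base = $257,357 − $38,500 = $218,857.
Year 1: DB = ⌊$257,357 × 125%/8⌋ = $40,212; SL = ⌊$218,857/8⌋ = $27,357 → take DB $40,212. Book value $217,145.
Year 2: DB = ⌊$217,145 × 125%/8⌋ = $33,928; SL = ⌊$178,645/7⌋ = $25,520 → take DB $33,928. Book value $183,217.
Year 3: DB = ⌊$183,217 × 125%/8⌋ = $28,627; SL = ⌊$144,717/6⌋ = $24,119 → take DB $28,627. Book value $154,590.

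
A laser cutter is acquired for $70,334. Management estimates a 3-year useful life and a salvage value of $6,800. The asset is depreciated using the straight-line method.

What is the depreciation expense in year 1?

$21,178

Depreciable base = $70,334 − $6,800 = $63,534.
Annual expense = $63,534 / 3 = $21,178.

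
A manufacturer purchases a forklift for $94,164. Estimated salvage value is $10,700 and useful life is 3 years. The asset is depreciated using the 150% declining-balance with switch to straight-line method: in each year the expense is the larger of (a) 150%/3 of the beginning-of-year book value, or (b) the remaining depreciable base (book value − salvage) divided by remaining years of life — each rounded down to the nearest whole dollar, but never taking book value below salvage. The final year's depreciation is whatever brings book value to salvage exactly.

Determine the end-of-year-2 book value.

$23,541

Depreciable base = $94,164 − $10,700 = $83,464.
Year 1: DB = ⌊$94,164 × 150%/3⌋ = $47,082; SL = ⌊$83,464/3⌋ = $27,821 → take DB $47,082. Book value $47,082.
Year 2: DB = ⌊$47,082 × 150%/3⌋ = $23,541; SL = ⌊$36,382/2⌋ = $18,191 → take DB $23,541. Book value $23,541.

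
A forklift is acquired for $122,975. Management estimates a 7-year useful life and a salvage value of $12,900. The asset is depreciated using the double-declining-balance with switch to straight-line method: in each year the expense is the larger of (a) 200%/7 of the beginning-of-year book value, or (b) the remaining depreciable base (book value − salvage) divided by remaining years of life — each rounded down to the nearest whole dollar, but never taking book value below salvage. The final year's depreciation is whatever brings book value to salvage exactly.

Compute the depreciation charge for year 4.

$12,804

Depreciable base = $122,975 − $12,900 = $110,075.
Year 1: DB = ⌊$122,975 × 200%/7⌋ = $35,135; SL = ⌊$110,075/7⌋ = $15,725 → take DB $35,135. Book value $87,840.
Year 2: DB = ⌊$87,840 × 200%/7⌋ = $25,097; SL = ⌊$74,940/6⌋ = $12,490 → take DB $25,097. Book value $62,743.
Year 3: DB = ⌊$62,743 × 200%/7⌋ = $17,926; SL = ⌊$49,843/5⌋ = $9,968 → take DB $17,926. Book value $44,817.
Year 4: DB = ⌊$44,817 × 200%/7⌋ = $12,804; SL = ⌊$31,917/4⌋ = $7,979 → take DB $12,804. Book value $32,013.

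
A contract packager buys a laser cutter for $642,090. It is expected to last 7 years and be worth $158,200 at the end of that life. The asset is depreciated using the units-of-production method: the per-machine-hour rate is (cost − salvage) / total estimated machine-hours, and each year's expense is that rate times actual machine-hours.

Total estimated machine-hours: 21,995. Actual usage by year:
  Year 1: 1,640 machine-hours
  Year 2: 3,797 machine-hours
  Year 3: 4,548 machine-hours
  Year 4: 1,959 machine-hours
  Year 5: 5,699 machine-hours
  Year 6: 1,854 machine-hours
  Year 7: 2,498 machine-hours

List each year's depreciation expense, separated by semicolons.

Depreciable base = $642,090 − $158,200 = $483,890.
Rate = $483,890 / 21,995 machine-hours = $22 per machine-hour.
Year 1: 1,640 × $22 = $36,080. Book value $606,010.
Year 2: 3,797 × $22 = $83,534. Book value $522,476.
Year 3: 4,548 × $22 = $100,056. Book value $422,420.
Year 4: 1,959 × $22 = $43,098. Book value $379,322.
Year 5: 5,699 × $22 = $125,378. Book value $253,944.
Year 6: 1,854 × $22 = $40,788. Book value $213,156.
Year 7: 2,498 × $22 = $54,956. Book value $158,200.

$36,080; $83,534; $100,056; $43,098; $125,378; $40,788; $54,956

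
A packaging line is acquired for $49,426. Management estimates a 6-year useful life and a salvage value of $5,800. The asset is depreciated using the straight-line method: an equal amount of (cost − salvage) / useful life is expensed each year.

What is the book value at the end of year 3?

Depreciable base = $49,426 − $5,800 = $43,626.
Annual expense = $43,626 / 6 = $7,271.
End of year 1: book value $42,155.
End of year 2: book value $34,884.
End of year 3: book value $27,613.

$27,613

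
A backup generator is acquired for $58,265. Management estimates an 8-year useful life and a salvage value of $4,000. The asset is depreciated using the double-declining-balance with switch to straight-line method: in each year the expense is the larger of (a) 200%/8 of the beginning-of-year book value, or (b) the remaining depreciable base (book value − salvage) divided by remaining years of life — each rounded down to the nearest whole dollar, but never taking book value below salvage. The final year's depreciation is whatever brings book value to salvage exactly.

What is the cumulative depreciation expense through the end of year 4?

$39,828

Depreciable base = $58,265 − $4,000 = $54,265.
Year 1: DB = ⌊$58,265 × 200%/8⌋ = $14,566; SL = ⌊$54,265/8⌋ = $6,783 → take DB $14,566. Book value $43,699.
Year 2: DB = ⌊$43,699 × 200%/8⌋ = $10,924; SL = ⌊$39,699/7⌋ = $5,671 → take DB $10,924. Book value $32,775.
Year 3: DB = ⌊$32,775 × 200%/8⌋ = $8,193; SL = ⌊$28,775/6⌋ = $4,795 → take DB $8,193. Book value $24,582.
Year 4: DB = ⌊$24,582 × 200%/8⌋ = $6,145; SL = ⌊$20,582/5⌋ = $4,116 → take DB $6,145. Book value $18,437.
Accumulated through year 4 = $58,265 − $18,437 = $39,828.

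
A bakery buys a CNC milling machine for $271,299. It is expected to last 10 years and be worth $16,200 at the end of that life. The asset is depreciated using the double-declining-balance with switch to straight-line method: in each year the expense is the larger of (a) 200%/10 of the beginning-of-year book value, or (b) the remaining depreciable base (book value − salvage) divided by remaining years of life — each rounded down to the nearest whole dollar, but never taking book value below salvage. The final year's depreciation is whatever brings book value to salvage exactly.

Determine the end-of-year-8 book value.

$43,331

Depreciable base = $271,299 − $16,200 = $255,099.
Year 1: DB = ⌊$271,299 × 200%/10⌋ = $54,259; SL = ⌊$255,099/10⌋ = $25,509 → take DB $54,259. Book value $217,040.
Year 2: DB = ⌊$217,040 × 200%/10⌋ = $43,408; SL = ⌊$200,840/9⌋ = $22,315 → take DB $43,408. Book value $173,632.
Year 3: DB = ⌊$173,632 × 200%/10⌋ = $34,726; SL = ⌊$157,432/8⌋ = $19,679 → take DB $34,726. Book value $138,906.
Year 4: DB = ⌊$138,906 × 200%/10⌋ = $27,781; SL = ⌊$122,706/7⌋ = $17,529 → take DB $27,781. Book value $111,125.
Year 5: DB = ⌊$111,125 × 200%/10⌋ = $22,225; SL = ⌊$94,925/6⌋ = $15,820 → take DB $22,225. Book value $88,900.
Year 6: DB = ⌊$88,900 × 200%/10⌋ = $17,780; SL = ⌊$72,700/5⌋ = $14,540 → take DB $17,780. Book value $71,120.
Year 7: DB = ⌊$71,120 × 200%/10⌋ = $14,224; SL = ⌊$54,920/4⌋ = $13,730 → take DB $14,224. Book value $56,896.
Year 8: DB = ⌊$56,896 × 200%/10⌋ = $11,379; SL = ⌊$40,696/3⌋ = $13,565 → take SL $13,565. Book value $43,331.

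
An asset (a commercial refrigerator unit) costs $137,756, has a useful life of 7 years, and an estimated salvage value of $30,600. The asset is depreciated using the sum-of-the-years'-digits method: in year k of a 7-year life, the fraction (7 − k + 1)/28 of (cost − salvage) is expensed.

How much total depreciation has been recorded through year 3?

Depreciable base = $137,756 − $30,600 = $107,156.
Sum of the years' digits = 7+6+5+4+3+2+1 = 28.
Year 1: $107,156 × 7/28 = $26,789. Book value $110,967.
Year 2: $107,156 × 6/28 = $22,962. Book value $88,005.
Year 3: $107,156 × 5/28 = $19,135. Book value $68,870.
Accumulated through year 3 = $137,756 − $68,870 = $68,886.

$68,886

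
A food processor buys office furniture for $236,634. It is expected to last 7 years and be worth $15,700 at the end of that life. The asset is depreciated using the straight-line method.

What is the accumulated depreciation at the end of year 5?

$157,810

Depreciable base = $236,634 − $15,700 = $220,934.
Annual expense = $220,934 / 7 = $31,562.
End of year 1: book value $205,072.
End of year 2: book value $173,510.
End of year 3: book value $141,948.
End of year 4: book value $110,386.
End of year 5: book value $78,824.
Accumulated through year 5 = $236,634 − $78,824 = $157,810.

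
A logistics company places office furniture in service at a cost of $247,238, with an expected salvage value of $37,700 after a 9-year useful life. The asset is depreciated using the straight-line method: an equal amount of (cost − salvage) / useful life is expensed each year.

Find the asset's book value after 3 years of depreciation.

$177,392

Depreciable base = $247,238 − $37,700 = $209,538.
Annual expense = $209,538 / 9 = $23,282.
End of year 1: book value $223,956.
End of year 2: book value $200,674.
End of year 3: book value $177,392.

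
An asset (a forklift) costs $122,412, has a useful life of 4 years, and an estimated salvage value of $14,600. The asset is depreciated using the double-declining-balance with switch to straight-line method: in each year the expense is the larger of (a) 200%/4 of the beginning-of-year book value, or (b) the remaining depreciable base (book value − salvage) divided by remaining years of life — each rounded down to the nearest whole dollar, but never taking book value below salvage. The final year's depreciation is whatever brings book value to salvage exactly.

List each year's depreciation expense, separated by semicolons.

Depreciable base = $122,412 − $14,600 = $107,812.
Year 1: DB = ⌊$122,412 × 200%/4⌋ = $61,206; SL = ⌊$107,812/4⌋ = $26,953 → take DB $61,206. Book value $61,206.
Year 2: DB = ⌊$61,206 × 200%/4⌋ = $30,603; SL = ⌊$46,606/3⌋ = $15,535 → take DB $30,603. Book value $30,603.
Year 3: DB = ⌊$30,603 × 200%/4⌋ = $15,301; SL = ⌊$16,003/2⌋ = $8,001 → take DB $15,301. Book value $15,302.
Year 4 (final): $15,302 − $14,600 = $702. Book value $14,600.

$61,206; $30,603; $15,301; $702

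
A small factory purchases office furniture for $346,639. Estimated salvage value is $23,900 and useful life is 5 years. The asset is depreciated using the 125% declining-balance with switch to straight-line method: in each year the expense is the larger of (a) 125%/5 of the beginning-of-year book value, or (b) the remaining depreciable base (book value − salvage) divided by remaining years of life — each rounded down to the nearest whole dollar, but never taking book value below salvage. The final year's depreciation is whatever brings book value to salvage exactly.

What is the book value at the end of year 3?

Depreciable base = $346,639 − $23,900 = $322,739.
Year 1: DB = ⌊$346,639 × 125%/5⌋ = $86,659; SL = ⌊$322,739/5⌋ = $64,547 → take DB $86,659. Book value $259,980.
Year 2: DB = ⌊$259,980 × 125%/5⌋ = $64,995; SL = ⌊$236,080/4⌋ = $59,020 → take DB $64,995. Book value $194,985.
Year 3: DB = ⌊$194,985 × 125%/5⌋ = $48,746; SL = ⌊$171,085/3⌋ = $57,028 → take SL $57,028. Book value $137,957.

$137,957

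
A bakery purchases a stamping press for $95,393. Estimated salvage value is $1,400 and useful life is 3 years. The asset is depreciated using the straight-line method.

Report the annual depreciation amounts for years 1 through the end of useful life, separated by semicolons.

$31,331; $31,331; $31,331

Depreciable base = $95,393 − $1,400 = $93,993.
Annual expense = $93,993 / 3 = $31,331.
End of year 1: book value $64,062.
End of year 2: book value $32,731.
End of year 3: book value $1,400.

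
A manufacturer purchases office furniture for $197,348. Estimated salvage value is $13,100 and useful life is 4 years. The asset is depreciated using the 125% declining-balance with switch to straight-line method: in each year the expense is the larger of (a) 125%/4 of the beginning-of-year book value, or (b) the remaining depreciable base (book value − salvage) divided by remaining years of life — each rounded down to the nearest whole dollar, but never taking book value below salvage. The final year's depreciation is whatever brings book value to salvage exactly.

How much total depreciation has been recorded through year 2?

Depreciable base = $197,348 − $13,100 = $184,248.
Year 1: DB = ⌊$197,348 × 125%/4⌋ = $61,671; SL = ⌊$184,248/4⌋ = $46,062 → take DB $61,671. Book value $135,677.
Year 2: DB = ⌊$135,677 × 125%/4⌋ = $42,399; SL = ⌊$122,577/3⌋ = $40,859 → take DB $42,399. Book value $93,278.
Accumulated through year 2 = $197,348 − $93,278 = $104,070.

$104,070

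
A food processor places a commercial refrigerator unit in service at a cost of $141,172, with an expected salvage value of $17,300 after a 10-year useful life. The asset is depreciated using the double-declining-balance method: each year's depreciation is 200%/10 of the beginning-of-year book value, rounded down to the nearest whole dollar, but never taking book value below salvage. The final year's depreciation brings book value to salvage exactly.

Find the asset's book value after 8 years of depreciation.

$23,686

Depreciable base = $141,172 − $17,300 = $123,872.
Year 1: ⌊$141,172 × 200%/10⌋ = $28,234. Book value $112,938.
Year 2: ⌊$112,938 × 200%/10⌋ = $22,587. Book value $90,351.
Year 3: ⌊$90,351 × 200%/10⌋ = $18,070. Book value $72,281.
Year 4: ⌊$72,281 × 200%/10⌋ = $14,456. Book value $57,825.
Year 5: ⌊$57,825 × 200%/10⌋ = $11,565. Book value $46,260.
Year 6: ⌊$46,260 × 200%/10⌋ = $9,252. Book value $37,008.
Year 7: ⌊$37,008 × 200%/10⌋ = $7,401. Book value $29,607.
Year 8: ⌊$29,607 × 200%/10⌋ = $5,921. Book value $23,686.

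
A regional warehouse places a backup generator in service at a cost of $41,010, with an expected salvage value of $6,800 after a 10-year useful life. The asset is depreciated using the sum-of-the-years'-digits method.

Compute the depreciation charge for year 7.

$2,488

Depreciable base = $41,010 − $6,800 = $34,210.
Sum of the years' digits = 10+9+8+7+6+5+4+3+2+1 = 55.
Year 1: $34,210 × 10/55 = $6,220. Book value $34,790.
Year 2: $34,210 × 9/55 = $5,598. Book value $29,192.
Year 3: $34,210 × 8/55 = $4,976. Book value $24,216.
Year 4: $34,210 × 7/55 = $4,354. Book value $19,862.
Year 5: $34,210 × 6/55 = $3,732. Book value $16,130.
Year 6: $34,210 × 5/55 = $3,110. Book value $13,020.
Year 7: $34,210 × 4/55 = $2,488. Book value $10,532.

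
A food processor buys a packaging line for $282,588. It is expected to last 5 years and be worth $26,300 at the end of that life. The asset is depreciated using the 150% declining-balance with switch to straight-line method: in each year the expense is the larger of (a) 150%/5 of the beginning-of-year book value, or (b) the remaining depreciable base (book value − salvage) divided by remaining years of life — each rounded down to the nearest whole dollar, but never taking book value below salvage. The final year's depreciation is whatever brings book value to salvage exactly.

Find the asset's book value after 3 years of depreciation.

$96,929

Depreciable base = $282,588 − $26,300 = $256,288.
Year 1: DB = ⌊$282,588 × 150%/5⌋ = $84,776; SL = ⌊$256,288/5⌋ = $51,257 → take DB $84,776. Book value $197,812.
Year 2: DB = ⌊$197,812 × 150%/5⌋ = $59,343; SL = ⌊$171,512/4⌋ = $42,878 → take DB $59,343. Book value $138,469.
Year 3: DB = ⌊$138,469 × 150%/5⌋ = $41,540; SL = ⌊$112,169/3⌋ = $37,389 → take DB $41,540. Book value $96,929.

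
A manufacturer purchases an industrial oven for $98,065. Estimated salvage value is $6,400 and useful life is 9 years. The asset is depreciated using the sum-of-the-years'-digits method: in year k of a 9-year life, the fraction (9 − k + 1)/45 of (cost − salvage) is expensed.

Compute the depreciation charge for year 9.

$2,037

Depreciable base = $98,065 − $6,400 = $91,665.
Sum of the years' digits = 9+8+7+6+5+4+3+2+1 = 45.
Year 1: $91,665 × 9/45 = $18,333. Book value $79,732.
Year 2: $91,665 × 8/45 = $16,296. Book value $63,436.
Year 3: $91,665 × 7/45 = $14,259. Book value $49,177.
Year 4: $91,665 × 6/45 = $12,222. Book value $36,955.
Year 5: $91,665 × 5/45 = $10,185. Book value $26,770.
Year 6: $91,665 × 4/45 = $8,148. Book value $18,622.
Year 7: $91,665 × 3/45 = $6,111. Book value $12,511.
Year 8: $91,665 × 2/45 = $4,074. Book value $8,437.
Year 9: $91,665 × 1/45 = $2,037. Book value $6,400.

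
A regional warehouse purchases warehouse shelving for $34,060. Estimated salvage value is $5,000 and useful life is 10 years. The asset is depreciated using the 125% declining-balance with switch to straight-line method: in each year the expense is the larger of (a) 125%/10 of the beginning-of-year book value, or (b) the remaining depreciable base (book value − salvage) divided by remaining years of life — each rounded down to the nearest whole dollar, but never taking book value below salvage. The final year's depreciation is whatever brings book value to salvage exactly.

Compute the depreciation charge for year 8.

$2,494

Depreciable base = $34,060 − $5,000 = $29,060.
Year 1: DB = ⌊$34,060 × 125%/10⌋ = $4,257; SL = ⌊$29,060/10⌋ = $2,906 → take DB $4,257. Book value $29,803.
Year 2: DB = ⌊$29,803 × 125%/10⌋ = $3,725; SL = ⌊$24,803/9⌋ = $2,755 → take DB $3,725. Book value $26,078.
Year 3: DB = ⌊$26,078 × 125%/10⌋ = $3,259; SL = ⌊$21,078/8⌋ = $2,634 → take DB $3,259. Book value $22,819.
Year 4: DB = ⌊$22,819 × 125%/10⌋ = $2,852; SL = ⌊$17,819/7⌋ = $2,545 → take DB $2,852. Book value $19,967.
Year 5: DB = ⌊$19,967 × 125%/10⌋ = $2,495; SL = ⌊$14,967/6⌋ = $2,494 → take DB $2,495. Book value $17,472.
Year 6: DB = ⌊$17,472 × 125%/10⌋ = $2,184; SL = ⌊$12,472/5⌋ = $2,494 → take SL $2,494. Book value $14,978.
Year 7: DB = ⌊$14,978 × 125%/10⌋ = $1,872; SL = ⌊$9,978/4⌋ = $2,494 → take SL $2,494. Book value $12,484.
Year 8: DB = ⌊$12,484 × 125%/10⌋ = $1,560; SL = ⌊$7,484/3⌋ = $2,494 → take SL $2,494. Book value $9,990.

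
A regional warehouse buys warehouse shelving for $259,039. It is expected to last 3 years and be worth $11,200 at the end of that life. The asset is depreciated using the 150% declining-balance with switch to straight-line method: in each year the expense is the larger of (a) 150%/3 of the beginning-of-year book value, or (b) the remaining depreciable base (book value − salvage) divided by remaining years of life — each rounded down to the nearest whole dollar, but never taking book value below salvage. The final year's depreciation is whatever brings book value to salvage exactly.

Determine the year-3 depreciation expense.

$53,560

Depreciable base = $259,039 − $11,200 = $247,839.
Year 1: DB = ⌊$259,039 × 150%/3⌋ = $129,519; SL = ⌊$247,839/3⌋ = $82,613 → take DB $129,519. Book value $129,520.
Year 2: DB = ⌊$129,520 × 150%/3⌋ = $64,760; SL = ⌊$118,320/2⌋ = $59,160 → take DB $64,760. Book value $64,760.
Year 3 (final): $64,760 − $11,200 = $53,560. Book value $11,200.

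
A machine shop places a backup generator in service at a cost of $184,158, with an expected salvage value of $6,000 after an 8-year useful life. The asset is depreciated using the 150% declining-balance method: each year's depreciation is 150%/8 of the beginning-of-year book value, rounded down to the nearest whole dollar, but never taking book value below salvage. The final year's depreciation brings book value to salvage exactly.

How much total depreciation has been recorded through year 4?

Depreciable base = $184,158 − $6,000 = $178,158.
Year 1: ⌊$184,158 × 150%/8⌋ = $34,529. Book value $149,629.
Year 2: ⌊$149,629 × 150%/8⌋ = $28,055. Book value $121,574.
Year 3: ⌊$121,574 × 150%/8⌋ = $22,795. Book value $98,779.
Year 4: ⌊$98,779 × 150%/8⌋ = $18,521. Book value $80,258.
Accumulated through year 4 = $184,158 − $80,258 = $103,900.

$103,900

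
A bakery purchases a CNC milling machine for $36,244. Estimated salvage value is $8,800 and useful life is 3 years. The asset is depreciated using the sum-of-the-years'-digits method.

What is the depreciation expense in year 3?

Depreciable base = $36,244 − $8,800 = $27,444.
Sum of the years' digits = 3+2+1 = 6.
Year 1: $27,444 × 3/6 = $13,722. Book value $22,522.
Year 2: $27,444 × 2/6 = $9,148. Book value $13,374.
Year 3: $27,444 × 1/6 = $4,574. Book value $8,800.

$4,574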